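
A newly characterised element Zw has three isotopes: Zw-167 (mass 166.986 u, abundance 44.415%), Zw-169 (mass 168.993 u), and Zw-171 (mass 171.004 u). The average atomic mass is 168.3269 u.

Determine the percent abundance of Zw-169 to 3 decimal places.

44.381%

Let x and y be the fractions of Zw-169 and Zw-171. Then x + y = 1 − 0.44415 = 0.55585 and 168.993x + 171.004y = 168.3269 − 0.44415×166.986 = 94.1600681.
Substituting: 168.993x + 171.004(0.55585 − x) = 94.1600681
(168.993 − 171.004)x = -0.8925053  ⇒  x = 0.44381, y = 0.11204
Zw-169: 44.381%, Zw-171: 11.204%.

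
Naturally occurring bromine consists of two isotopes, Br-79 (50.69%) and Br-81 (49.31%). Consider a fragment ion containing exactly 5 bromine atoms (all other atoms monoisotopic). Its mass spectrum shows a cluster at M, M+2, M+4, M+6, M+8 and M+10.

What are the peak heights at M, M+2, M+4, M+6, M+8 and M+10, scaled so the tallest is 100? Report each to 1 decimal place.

10.6 : 51.4 : 100.0 : 97.3 : 47.3 : 9.2

The 5 Br atoms are independent, so intensities follow the terms of (0.5069 + 0.4931)^5.
P(M) = 0.5069^5 = 0.033467
P(M+2) = 5 × 0.5069^4 × 0.4931^1 = 0.162777
P(M+4) = 10 × 0.5069^3 × 0.4931^2 = 0.316692
P(M+6) = 10 × 0.5069^2 × 0.4931^3 = 0.308070
P(M+8) = 5 × 0.5069^1 × 0.4931^4 = 0.149842
P(M+10) = 0.4931^5 = 0.029152
The M+4 peak is largest (0.316692); scaling to 100 gives 10.6 : 51.4 : 100.0 : 97.3 : 47.3 : 9.2.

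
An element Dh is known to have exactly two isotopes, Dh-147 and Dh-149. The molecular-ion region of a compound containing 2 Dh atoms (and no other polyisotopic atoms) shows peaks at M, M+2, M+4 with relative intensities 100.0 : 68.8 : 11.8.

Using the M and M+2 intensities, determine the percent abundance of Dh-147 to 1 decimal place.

74.4%

Write p for the Dh-147 fraction. I(M+2)/I(M) = [C(2,1)·p^1·(1−p)] / p^2 = 2·(1−p)/p = 68.8/100.0 = 0.6880
(1−p)/p = 0.6880/2 = 0.3440  ⇒  p = 1/(1 + 0.3440) = 0.7440
Dh-147: 74.4%, Dh-149: 25.6%.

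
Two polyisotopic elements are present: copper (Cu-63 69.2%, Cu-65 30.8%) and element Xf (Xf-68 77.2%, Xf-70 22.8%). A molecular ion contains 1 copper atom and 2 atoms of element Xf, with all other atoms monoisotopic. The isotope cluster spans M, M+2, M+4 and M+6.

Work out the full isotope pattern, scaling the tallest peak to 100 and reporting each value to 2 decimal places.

96.55 : 100.00 : 33.80 : 3.75

Copper pattern (n=1): 0.6920 : 0.3080
Element Xf pattern (n=2): 0.595984 : 0.352032 : 0.051984
Convolve the two distributions (both contribute in 2-u steps):
  M: 0.6920×0.595984 = 0.412421
  M+2: 0.6920×0.352032 + 0.3080×0.595984 = 0.427169
  M+4: 0.6920×0.051984 + 0.3080×0.352032 = 0.144399
  M+6: 0.3080×0.051984 = 0.016011
Scale to base peak (0.427169) = 100: 96.55 : 100.00 : 33.80 : 3.75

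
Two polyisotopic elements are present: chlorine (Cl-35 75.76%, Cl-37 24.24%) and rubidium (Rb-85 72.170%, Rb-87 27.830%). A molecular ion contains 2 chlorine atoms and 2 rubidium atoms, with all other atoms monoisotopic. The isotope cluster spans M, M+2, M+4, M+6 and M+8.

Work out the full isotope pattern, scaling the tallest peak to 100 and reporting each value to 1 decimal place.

70.9 : 100.0 : 52.8 : 12.3 : 1.1

Chlorine pattern (n=2): 0.57395776 : 0.36728448 : 0.05875776
Rubidium pattern (n=2): 0.52085089 : 0.40169822 : 0.07745089
Convolve the two distributions (both contribute in 2-u steps):
  M: 0.57395776×0.52085089 = 0.298946
  M+2: 0.57395776×0.40169822 + 0.36728448×0.52085089 = 0.421858
  M+4: 0.57395776×0.07745089 + 0.36728448×0.40169822 + 0.05875776×0.52085089 = 0.222595
  M+6: 0.36728448×0.07745089 + 0.05875776×0.40169822 = 0.052049
  M+8: 0.05875776×0.07745089 = 0.004551
Scale to base peak (0.421858) = 100: 70.9 : 100.0 : 52.8 : 12.3 : 1.1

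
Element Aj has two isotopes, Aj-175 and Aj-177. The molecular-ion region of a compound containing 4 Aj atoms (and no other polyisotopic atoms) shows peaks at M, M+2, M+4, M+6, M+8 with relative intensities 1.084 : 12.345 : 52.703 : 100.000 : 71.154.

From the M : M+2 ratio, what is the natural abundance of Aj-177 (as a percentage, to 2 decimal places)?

74.01%

Write p for the Aj-175 fraction. I(M+2)/I(M) = [C(4,1)·p^3·(1−p)] / p^4 = 4·(1−p)/p = 12.345/1.084 = 11.3884
(1−p)/p = 11.3884/4 = 2.8471  ⇒  p = 1/(1 + 2.8471) = 0.2599
Aj-175: 25.99%, Aj-177: 74.01%.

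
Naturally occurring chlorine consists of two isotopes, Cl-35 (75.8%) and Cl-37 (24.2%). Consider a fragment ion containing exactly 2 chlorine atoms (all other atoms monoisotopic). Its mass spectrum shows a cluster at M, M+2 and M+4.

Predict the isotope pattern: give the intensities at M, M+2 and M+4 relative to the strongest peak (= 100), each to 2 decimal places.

100.00 : 63.85 : 10.19

Expanding (0.758 + 0.242)^2:
P(M) = 0.758^2 = 0.574564
P(M+2) = 2 × 0.758^1 × 0.242^1 = 0.366872
P(M+4) = 0.242^2 = 0.058564
The M peak is largest (0.574564); scaling to 100 gives 100.00 : 63.85 : 10.19.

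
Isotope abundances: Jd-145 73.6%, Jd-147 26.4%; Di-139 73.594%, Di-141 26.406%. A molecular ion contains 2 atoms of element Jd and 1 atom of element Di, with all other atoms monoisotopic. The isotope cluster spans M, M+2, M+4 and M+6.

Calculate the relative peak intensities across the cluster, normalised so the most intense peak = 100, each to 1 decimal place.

Element Jd pattern (n=2): 0.541696 : 0.388608 : 0.069696
Element Di pattern (n=1): 0.73594 : 0.26406
Convolve the two distributions (both contribute in 2-u steps):
  M: 0.541696×0.73594 = 0.398656
  M+2: 0.541696×0.26406 + 0.388608×0.73594 = 0.429032
  M+4: 0.388608×0.26406 + 0.069696×0.73594 = 0.153908
  M+6: 0.069696×0.26406 = 0.018404
Scale to base peak (0.429032) = 100: 92.9 : 100.0 : 35.9 : 4.3

92.9 : 100.0 : 35.9 : 4.3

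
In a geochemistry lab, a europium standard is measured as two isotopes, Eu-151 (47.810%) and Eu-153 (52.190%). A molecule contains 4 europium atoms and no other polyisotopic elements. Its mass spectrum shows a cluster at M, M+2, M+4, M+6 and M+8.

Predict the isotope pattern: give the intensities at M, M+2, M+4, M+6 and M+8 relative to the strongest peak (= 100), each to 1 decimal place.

Expanding (0.47810 + 0.52190)^4:
P(M) = 0.47810^4 = 0.052249
P(M+2) = 4 × 0.47810^3 × 0.52190^1 = 0.228141
P(M+4) = 6 × 0.47810^2 × 0.52190^2 = 0.373563
P(M+6) = 4 × 0.47810^1 × 0.52190^3 = 0.271857
P(M+8) = 0.52190^4 = 0.074191
The M+4 peak is largest (0.373563); scaling to 100 gives 14.0 : 61.1 : 100.0 : 72.8 : 19.9.

14.0 : 61.1 : 100.0 : 72.8 : 19.9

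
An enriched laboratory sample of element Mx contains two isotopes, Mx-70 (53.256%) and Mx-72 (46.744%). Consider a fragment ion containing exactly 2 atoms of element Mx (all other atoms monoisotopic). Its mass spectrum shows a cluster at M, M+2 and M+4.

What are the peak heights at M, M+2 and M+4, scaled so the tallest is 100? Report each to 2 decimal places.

Each Mx atom is independently Mx-70 (p = 0.53256) or Mx-72 (q = 0.46744); the cluster is the binomial expansion (p + q)^2.
P(M) = 0.53256^2 = 0.283620
P(M+2) = 2 × 0.53256^1 × 0.46744^1 = 0.497880
P(M+4) = 0.46744^2 = 0.218500
The M+2 peak is largest (0.497880); scaling to 100 gives 56.97 : 100.00 : 43.89.

56.97 : 100.00 : 43.89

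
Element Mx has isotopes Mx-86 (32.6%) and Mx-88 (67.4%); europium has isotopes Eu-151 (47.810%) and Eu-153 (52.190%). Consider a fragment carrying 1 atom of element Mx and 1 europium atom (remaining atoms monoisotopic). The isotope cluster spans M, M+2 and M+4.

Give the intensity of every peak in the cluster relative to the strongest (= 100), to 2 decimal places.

31.65 : 100.00 : 71.44

Element Mx pattern (n=1): 0.3260 : 0.6740
Europium pattern (n=1): 0.4781 : 0.5219
Convolve the two distributions (both contribute in 2-u steps):
  M: 0.3260×0.4781 = 0.155861
  M+2: 0.3260×0.5219 + 0.6740×0.4781 = 0.492379
  M+4: 0.6740×0.5219 = 0.351761
Scale to base peak (0.492379) = 100: 31.65 : 100.00 : 71.44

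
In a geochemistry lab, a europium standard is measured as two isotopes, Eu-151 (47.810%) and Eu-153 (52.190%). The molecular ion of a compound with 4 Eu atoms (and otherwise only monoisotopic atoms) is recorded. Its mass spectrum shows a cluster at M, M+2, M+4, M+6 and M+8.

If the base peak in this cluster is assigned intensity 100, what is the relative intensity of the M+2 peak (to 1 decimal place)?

61.1

Term probabilities: M 0.0522, M+2 0.2281, M+4 0.3736, M+6 0.2719, M+8 0.0742. Base peak = M+4.
P(M+4) = C(4,2) × 0.47810^2 × 0.52190^2 = 6 × 0.22857961 × 0.27237961 = 0.373563 (base)
P(M+2) = C(4,1) × 0.47810^3 × 0.52190^1 = 4 × 0.10928391 × 0.5219 = 0.228141
Relative intensity = 0.228141 / 0.373563 × 100 = 61.1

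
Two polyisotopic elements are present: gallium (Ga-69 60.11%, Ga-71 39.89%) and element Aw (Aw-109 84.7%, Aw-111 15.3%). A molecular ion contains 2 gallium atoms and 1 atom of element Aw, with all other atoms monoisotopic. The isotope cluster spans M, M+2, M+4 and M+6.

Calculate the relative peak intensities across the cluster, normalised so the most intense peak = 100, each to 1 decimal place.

66.3 : 100.0 : 45.1 : 5.3

Gallium pattern (n=2): 0.36132121 : 0.47955758 : 0.15912121
Element Aw pattern (n=1): 0.8470 : 0.1530
Convolve the two distributions (both contribute in 2-u steps):
  M: 0.36132121×0.8470 = 0.306039
  M+2: 0.36132121×0.1530 + 0.47955758×0.8470 = 0.461467
  M+4: 0.47955758×0.1530 + 0.15912121×0.8470 = 0.208148
  M+6: 0.15912121×0.1530 = 0.024346
Scale to base peak (0.461467) = 100: 66.3 : 100.0 : 45.1 : 5.3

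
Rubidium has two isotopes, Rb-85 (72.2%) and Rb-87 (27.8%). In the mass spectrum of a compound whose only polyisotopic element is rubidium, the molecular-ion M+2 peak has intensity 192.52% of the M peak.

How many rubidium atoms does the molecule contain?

5

For n independent Rb atoms, I(M+2)/I(M) = n · (abundance Rb-87) / (abundance Rb-85) = n · 0.278/0.722.
n = 1.9252 × 0.722/0.278 = 5.00 ≈ 5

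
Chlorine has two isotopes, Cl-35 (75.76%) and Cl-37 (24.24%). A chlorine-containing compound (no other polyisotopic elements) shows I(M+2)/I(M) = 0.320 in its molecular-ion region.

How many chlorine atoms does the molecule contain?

For n independent Cl atoms, I(M+2)/I(M) = n · (abundance Cl-37) / (abundance Cl-35) = n · 0.2424/0.7576.
n = 0.320 × 0.7576/0.2424 = 1.00 ≈ 1

1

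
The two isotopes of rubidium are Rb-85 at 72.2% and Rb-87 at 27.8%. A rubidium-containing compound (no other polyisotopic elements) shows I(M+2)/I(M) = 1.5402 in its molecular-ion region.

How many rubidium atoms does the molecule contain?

4

The M+2/M ratio from n Rb atoms is n · q/p = n · 0.278/0.722.
n = 1.5402 × 0.722/0.278 = 4.00 ≈ 4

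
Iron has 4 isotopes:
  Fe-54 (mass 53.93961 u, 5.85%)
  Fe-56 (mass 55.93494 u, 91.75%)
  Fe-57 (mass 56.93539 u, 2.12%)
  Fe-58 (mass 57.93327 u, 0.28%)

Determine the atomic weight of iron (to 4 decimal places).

55.8450 u

Average mass = Σ (abundance × isotope mass) = 0.0585 × 53.93961 + 0.9175 × 55.93494 + 0.0212 × 56.93539 + 0.0028 × 57.93327
= 3.155467 + 51.320307 + 1.207030 + 0.162213 = 55.845017 u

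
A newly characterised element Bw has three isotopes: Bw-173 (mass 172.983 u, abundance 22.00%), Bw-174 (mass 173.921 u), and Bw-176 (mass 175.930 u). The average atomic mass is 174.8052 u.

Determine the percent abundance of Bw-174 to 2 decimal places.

23.72%

The remaining 78.00% is split between Bw-174 (fraction x) and Bw-176 (fraction 0.7800 − x).
Substituting: 173.921x + 175.930(0.7800 − x) = 136.74894
(173.921 − 175.930)x = -0.47646  ⇒  x = 0.23716, y = 0.54284
Bw-174: 23.72%, Bw-176: 54.28%.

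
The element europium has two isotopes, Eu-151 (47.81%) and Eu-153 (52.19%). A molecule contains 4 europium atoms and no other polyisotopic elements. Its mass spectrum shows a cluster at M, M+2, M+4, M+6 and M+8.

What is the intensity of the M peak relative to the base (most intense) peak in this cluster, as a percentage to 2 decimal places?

Binomial terms of (0.4781 + 0.5219)^4: M 0.0522, M+2 0.2281, M+4 0.3736, M+6 0.2719, M+8 0.0742 → M+4 is the base peak.
P(M+4) = C(4,2) × 0.4781^2 × 0.5219^2 = 6 × 0.22857961 × 0.27237961 = 0.373563 (base)
P(M) = C(4,0) × 0.4781^4 × 0.5219^0 = 1 × 0.05224864 × 1.0000 = 0.052249
Relative intensity = 0.052249 / 0.373563 × 100 = 13.99

13.99%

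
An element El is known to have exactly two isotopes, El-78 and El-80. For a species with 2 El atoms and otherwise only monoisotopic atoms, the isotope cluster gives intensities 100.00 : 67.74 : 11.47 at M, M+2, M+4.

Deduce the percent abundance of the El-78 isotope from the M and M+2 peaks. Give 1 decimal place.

74.7%

Write p for the El-78 fraction. I(M+2)/I(M) = [C(2,1)·p^1·(1−p)] / p^2 = 2·(1−p)/p = 67.74/100.00 = 0.6774
(1−p)/p = 0.6774/2 = 0.3387  ⇒  p = 1/(1 + 0.3387) = 0.7470
El-78: 74.7%, El-80: 25.3%.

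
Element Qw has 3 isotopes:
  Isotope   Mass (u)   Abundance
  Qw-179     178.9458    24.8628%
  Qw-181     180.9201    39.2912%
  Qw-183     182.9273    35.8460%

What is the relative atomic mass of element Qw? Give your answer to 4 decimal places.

The abundance-weighted mean is 0.248628 × 178.9458 + 0.392912 × 180.9201 + 0.358460 × 182.9273
= 44.49094 + 71.08568 + 65.57212 = 181.14874 u

181.1487 u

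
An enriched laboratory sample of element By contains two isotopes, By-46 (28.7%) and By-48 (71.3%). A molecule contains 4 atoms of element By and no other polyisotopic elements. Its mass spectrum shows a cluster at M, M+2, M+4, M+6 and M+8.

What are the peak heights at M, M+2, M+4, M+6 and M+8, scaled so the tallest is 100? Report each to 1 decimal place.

Expanding (0.287 + 0.713)^4:
P(M) = 0.287^4 = 0.006785
P(M+2) = 4 × 0.287^3 × 0.713^1 = 0.067421
P(M+4) = 6 × 0.287^2 × 0.713^2 = 0.251243
P(M+6) = 4 × 0.287^1 × 0.713^3 = 0.416112
P(M+8) = 0.713^4 = 0.258439
The M+6 peak is largest (0.416112); scaling to 100 gives 1.6 : 16.2 : 60.4 : 100.0 : 62.1.

1.6 : 16.2 : 60.4 : 100.0 : 62.1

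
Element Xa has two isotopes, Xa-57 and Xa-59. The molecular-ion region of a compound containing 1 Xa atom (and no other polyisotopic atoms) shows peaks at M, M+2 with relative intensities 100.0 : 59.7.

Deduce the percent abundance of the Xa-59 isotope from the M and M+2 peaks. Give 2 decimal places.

Let p = fractional abundance of Xa-57. I(M+2)/I(M) = [C(1,1)·p^0·(1−p)] / p^1 = 1·(1−p)/p = 59.7/100.0 = 0.5970
(1−p)/p = 0.5970/1 = 0.5970  ⇒  p = 1/(1 + 0.5970) = 0.6262
Xa-57: 62.62%, Xa-59: 37.38%.

37.38%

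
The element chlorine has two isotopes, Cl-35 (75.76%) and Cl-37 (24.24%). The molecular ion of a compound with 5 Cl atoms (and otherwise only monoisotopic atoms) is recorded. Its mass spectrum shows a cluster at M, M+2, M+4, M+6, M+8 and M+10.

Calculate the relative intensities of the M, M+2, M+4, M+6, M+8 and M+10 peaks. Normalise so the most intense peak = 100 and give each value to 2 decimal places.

62.51 : 100.00 : 63.99 : 20.47 : 3.28 : 0.21

Expanding (0.7576 + 0.2424)^5:
P(M) = 0.7576^5 = 0.249574
P(M+2) = 5 × 0.7576^4 × 0.2424^1 = 0.399266
P(M+4) = 10 × 0.7576^3 × 0.2424^2 = 0.255497
P(M+6) = 10 × 0.7576^2 × 0.2424^3 = 0.081748
P(M+8) = 5 × 0.7576^1 × 0.2424^4 = 0.013078
P(M+10) = 0.2424^5 = 0.000837
The M+2 peak is largest (0.399266); scaling to 100 gives 62.51 : 100.00 : 63.99 : 20.47 : 3.28 : 0.21.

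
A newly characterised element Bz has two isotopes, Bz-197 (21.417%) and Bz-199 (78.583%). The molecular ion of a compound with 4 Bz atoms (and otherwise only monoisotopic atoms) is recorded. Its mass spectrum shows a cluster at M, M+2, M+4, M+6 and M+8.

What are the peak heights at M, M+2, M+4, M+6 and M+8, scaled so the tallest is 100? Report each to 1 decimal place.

0.5 : 7.4 : 40.9 : 100.0 : 91.7

Expanding (0.21417 + 0.78583)^4:
P(M) = 0.21417^4 = 0.002104
P(M+2) = 4 × 0.21417^3 × 0.78583^1 = 0.030879
P(M+4) = 6 × 0.21417^2 × 0.78583^2 = 0.169952
P(M+6) = 4 × 0.21417^1 × 0.78583^3 = 0.415723
P(M+8) = 0.78583^4 = 0.381342
The M+6 peak is largest (0.415723); scaling to 100 gives 0.5 : 7.4 : 40.9 : 100.0 : 91.7.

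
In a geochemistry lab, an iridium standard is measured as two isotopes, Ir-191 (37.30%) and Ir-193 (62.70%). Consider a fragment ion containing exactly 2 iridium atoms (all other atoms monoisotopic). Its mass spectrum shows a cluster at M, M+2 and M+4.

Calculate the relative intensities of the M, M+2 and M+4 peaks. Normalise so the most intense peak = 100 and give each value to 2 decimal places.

29.74 : 100.00 : 84.05

Each Ir atom is independently Ir-191 (p = 0.3730) or Ir-193 (q = 0.6270); the cluster is the binomial expansion (p + q)^2.
P(M) = 0.3730^2 = 0.139129
P(M+2) = 2 × 0.3730^1 × 0.6270^1 = 0.467742
P(M+4) = 0.6270^2 = 0.393129
The M+2 peak is largest (0.467742); scaling to 100 gives 29.74 : 100.00 : 84.05.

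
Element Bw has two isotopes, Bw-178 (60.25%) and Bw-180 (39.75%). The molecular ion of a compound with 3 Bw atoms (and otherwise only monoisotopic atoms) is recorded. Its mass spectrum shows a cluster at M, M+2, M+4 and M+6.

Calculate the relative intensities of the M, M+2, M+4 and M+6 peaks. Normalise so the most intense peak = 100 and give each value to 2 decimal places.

50.52 : 100.00 : 65.98 : 14.51

Expanding (0.6025 + 0.3975)^3:
P(M) = 0.6025^3 = 0.218711
P(M+2) = 3 × 0.6025^2 × 0.3975^1 = 0.432885
P(M+4) = 3 × 0.6025^1 × 0.3975^2 = 0.285596
P(M+6) = 0.3975^3 = 0.062807
The M+2 peak is largest (0.432885); scaling to 100 gives 50.52 : 100.00 : 65.98 : 14.51.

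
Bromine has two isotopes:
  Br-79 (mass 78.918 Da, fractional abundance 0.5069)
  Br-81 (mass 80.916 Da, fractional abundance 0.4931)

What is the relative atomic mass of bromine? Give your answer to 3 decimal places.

79.903 Da

Average mass = Σ (abundance × isotope mass) = 0.5069 × 78.918 + 0.4931 × 80.916
= 40.0035 + 39.8997 = 79.9032 Da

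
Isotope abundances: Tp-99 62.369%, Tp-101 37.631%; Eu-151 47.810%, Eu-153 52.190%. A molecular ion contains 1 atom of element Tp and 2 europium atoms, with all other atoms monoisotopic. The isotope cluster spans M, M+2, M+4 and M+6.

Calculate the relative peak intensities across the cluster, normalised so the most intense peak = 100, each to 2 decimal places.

35.89 : 100.00 : 90.03 : 25.80

Element Tp pattern (n=1): 0.62369 : 0.37631
Europium pattern (n=2): 0.22857961 : 0.49904078 : 0.27237961
Convolve the two distributions (both contribute in 2-u steps):
  M: 0.62369×0.22857961 = 0.142563
  M+2: 0.62369×0.49904078 + 0.37631×0.22857961 = 0.397264
  M+4: 0.62369×0.27237961 + 0.37631×0.49904078 = 0.357674
  M+6: 0.37631×0.27237961 = 0.102499
Scale to base peak (0.397264) = 100: 35.89 : 100.00 : 90.03 : 25.80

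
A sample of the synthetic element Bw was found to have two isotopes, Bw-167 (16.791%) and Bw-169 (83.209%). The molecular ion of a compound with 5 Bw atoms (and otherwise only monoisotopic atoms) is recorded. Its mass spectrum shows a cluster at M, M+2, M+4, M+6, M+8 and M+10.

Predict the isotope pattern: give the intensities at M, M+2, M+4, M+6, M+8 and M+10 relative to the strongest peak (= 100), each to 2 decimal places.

Expanding (0.16791 + 0.83209)^5:
P(M) = 0.16791^5 = 0.000133
P(M+2) = 5 × 0.16791^4 × 0.83209^1 = 0.003307
P(M+4) = 10 × 0.16791^3 × 0.83209^2 = 0.032777
P(M+6) = 10 × 0.16791^2 × 0.83209^3 = 0.162429
P(M+8) = 5 × 0.16791^1 × 0.83209^4 = 0.402465
P(M+10) = 0.83209^5 = 0.398888
The M+8 peak is largest (0.402465); scaling to 100 gives 0.03 : 0.82 : 8.14 : 40.36 : 100.00 : 99.11.

0.03 : 0.82 : 8.14 : 40.36 : 100.00 : 99.11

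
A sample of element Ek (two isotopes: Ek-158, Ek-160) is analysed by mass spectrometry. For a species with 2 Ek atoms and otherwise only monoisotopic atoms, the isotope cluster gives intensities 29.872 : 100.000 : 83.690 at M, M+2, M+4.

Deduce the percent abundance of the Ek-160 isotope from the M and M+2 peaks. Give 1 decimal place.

Let p = fractional abundance of Ek-158. I(M+2)/I(M) = [C(2,1)·p^1·(1−p)] / p^2 = 2·(1−p)/p = 100.000/29.872 = 3.3476
(1−p)/p = 3.3476/2 = 1.6738  ⇒  p = 1/(1 + 1.6738) = 0.3740
Ek-158: 37.4%, Ek-160: 62.6%.

62.6%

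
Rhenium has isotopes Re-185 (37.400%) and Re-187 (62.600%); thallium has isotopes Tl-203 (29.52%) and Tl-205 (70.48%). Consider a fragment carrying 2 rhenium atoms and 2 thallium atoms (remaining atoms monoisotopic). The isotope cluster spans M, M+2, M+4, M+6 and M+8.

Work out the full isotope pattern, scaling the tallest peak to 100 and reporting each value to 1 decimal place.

3.1 : 25.0 : 75.4 : 100.0 : 49.2

Rhenium pattern (n=2): 0.139876 : 0.468248 : 0.391876
Thallium pattern (n=2): 0.08714304 : 0.41611392 : 0.49674304
Convolve the two distributions (both contribute in 2-u steps):
  M: 0.139876×0.08714304 = 0.012189
  M+2: 0.139876×0.41611392 + 0.468248×0.08714304 = 0.099009
  M+4: 0.139876×0.49674304 + 0.468248×0.41611392 + 0.391876×0.08714304 = 0.298476
  M+6: 0.468248×0.49674304 + 0.391876×0.41611392 = 0.395664
  M+8: 0.391876×0.49674304 = 0.194662
Scale to base peak (0.395664) = 100: 3.1 : 25.0 : 75.4 : 100.0 : 49.2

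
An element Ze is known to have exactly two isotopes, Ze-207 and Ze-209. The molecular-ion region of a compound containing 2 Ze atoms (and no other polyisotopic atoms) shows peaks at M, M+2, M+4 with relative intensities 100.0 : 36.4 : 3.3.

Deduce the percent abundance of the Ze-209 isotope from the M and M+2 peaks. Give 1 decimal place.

Write p for the Ze-207 fraction. I(M+2)/I(M) = [C(2,1)·p^1·(1−p)] / p^2 = 2·(1−p)/p = 36.4/100.0 = 0.3640
(1−p)/p = 0.3640/2 = 0.1820  ⇒  p = 1/(1 + 0.1820) = 0.8460
Ze-207: 84.6%, Ze-209: 15.4%.

15.4%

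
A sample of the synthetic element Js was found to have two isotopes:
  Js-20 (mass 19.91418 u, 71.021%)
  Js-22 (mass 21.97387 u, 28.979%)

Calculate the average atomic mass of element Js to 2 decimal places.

Average mass = Σ (abundance × isotope mass) = 0.71021 × 19.91418 + 0.28979 × 21.97387
= 14.143250 + 6.367808 = 20.511058 u

20.51 u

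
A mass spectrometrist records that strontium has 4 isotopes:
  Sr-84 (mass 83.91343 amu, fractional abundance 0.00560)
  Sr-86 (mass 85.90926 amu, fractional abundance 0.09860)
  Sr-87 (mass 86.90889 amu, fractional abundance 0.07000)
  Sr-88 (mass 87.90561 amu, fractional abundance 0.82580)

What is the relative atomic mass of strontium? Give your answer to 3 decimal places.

87.617 amu

Average mass = Σ (abundance × isotope mass) = 0.00560 × 83.91343 + 0.09860 × 85.90926 + 0.07000 × 86.90889 + 0.82580 × 87.90561
= 0.469915 + 8.470653 + 6.083622 + 72.592453 = 87.616643 amu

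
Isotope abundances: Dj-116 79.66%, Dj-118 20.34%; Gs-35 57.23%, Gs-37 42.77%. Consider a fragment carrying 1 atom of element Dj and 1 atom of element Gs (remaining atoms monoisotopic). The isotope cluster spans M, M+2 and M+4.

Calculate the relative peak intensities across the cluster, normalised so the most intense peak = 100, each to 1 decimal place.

99.7 : 100.0 : 19.0

Element Dj pattern (n=1): 0.7966 : 0.2034
Element Gs pattern (n=1): 0.5723 : 0.4277
Convolve the two distributions (both contribute in 2-u steps):
  M: 0.7966×0.5723 = 0.455894
  M+2: 0.7966×0.4277 + 0.2034×0.5723 = 0.457112
  M+4: 0.2034×0.4277 = 0.086994
Scale to base peak (0.457112) = 100: 99.7 : 100.0 : 19.0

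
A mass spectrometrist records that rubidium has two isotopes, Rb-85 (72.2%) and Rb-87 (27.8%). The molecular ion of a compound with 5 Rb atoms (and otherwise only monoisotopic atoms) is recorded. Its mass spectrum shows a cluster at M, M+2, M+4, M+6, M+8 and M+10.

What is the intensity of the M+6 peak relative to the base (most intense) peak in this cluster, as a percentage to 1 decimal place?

29.7%

Binomial terms of (0.722 + 0.278)^5: M 0.1962, M+2 0.3777, M+4 0.2909, M+6 0.1120, M+8 0.0216, M+10 0.0017 → M+2 is the base peak.
P(M+2) = C(5,1) × 0.722^4 × 0.278^1 = 5 × 0.27173701 × 0.2780 = 0.377714 (base)
P(M+6) = C(5,3) × 0.722^2 × 0.278^3 = 10 × 0.521284 × 0.02148495 = 0.111998
Relative intensity = 0.111998 / 0.377714 × 100 = 29.7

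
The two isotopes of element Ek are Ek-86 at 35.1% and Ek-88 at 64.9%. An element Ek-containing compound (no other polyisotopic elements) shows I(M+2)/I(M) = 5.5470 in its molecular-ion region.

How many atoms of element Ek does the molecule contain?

3

With n Ek atoms, P(M+2)/P(M) = C(n,1)·p^(n−1)q / p^n = n·q/p = n · 0.649/0.351.
n = 5.5470 × 0.351/0.649 = 3.00 ≈ 3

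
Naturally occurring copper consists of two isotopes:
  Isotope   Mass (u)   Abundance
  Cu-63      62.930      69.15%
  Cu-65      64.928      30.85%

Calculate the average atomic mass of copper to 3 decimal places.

Ar = Σ fᵢ·mᵢ = 0.6915 × 62.930 + 0.3085 × 64.928
= 43.5161 + 20.0303 = 63.5464 u

63.546 u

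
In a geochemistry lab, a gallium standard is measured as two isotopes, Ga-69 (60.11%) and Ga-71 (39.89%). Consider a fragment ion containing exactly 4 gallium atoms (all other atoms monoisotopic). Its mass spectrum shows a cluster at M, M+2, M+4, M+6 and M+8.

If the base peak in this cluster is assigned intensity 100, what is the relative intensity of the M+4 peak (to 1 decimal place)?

99.5

(0.6011 + 0.3989)^4 gives M 0.1306, M+2 0.3465, M+4 0.3450, M+6 0.1526, M+8 0.0253; the largest is M+2.
P(M+2) = C(4,1) × 0.6011^3 × 0.3989^1 = 4 × 0.21719018 × 0.3989 = 0.346549 (base)
P(M+4) = C(4,2) × 0.6011^2 × 0.3989^2 = 6 × 0.36132121 × 0.15912121 = 0.344963
Relative intensity = 0.344963 / 0.346549 × 100 = 99.5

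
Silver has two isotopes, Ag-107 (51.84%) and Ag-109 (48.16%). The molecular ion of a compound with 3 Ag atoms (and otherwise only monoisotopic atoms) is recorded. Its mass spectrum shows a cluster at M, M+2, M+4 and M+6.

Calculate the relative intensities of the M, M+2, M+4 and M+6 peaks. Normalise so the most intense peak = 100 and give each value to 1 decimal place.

Each Ag atom is independently Ag-107 (p = 0.5184) or Ag-109 (q = 0.4816); the cluster is the binomial expansion (p + q)^3.
P(M) = 0.5184^3 = 0.139314
P(M+2) = 3 × 0.5184^2 × 0.4816^1 = 0.388273
P(M+4) = 3 × 0.5184^1 × 0.4816^2 = 0.360711
P(M+6) = 0.4816^3 = 0.111702
The M+2 peak is largest (0.388273); scaling to 100 gives 35.9 : 100.0 : 92.9 : 28.8.

35.9 : 100.0 : 92.9 : 28.8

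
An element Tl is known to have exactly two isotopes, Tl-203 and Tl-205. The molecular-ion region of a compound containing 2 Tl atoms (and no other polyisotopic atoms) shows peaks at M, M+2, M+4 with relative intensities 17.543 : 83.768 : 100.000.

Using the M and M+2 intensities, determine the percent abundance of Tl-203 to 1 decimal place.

Write p for the Tl-203 fraction. I(M+2)/I(M) = [C(2,1)·p^1·(1−p)] / p^2 = 2·(1−p)/p = 83.768/17.543 = 4.7750
(1−p)/p = 4.7750/2 = 2.3875  ⇒  p = 1/(1 + 2.3875) = 0.2952
Tl-203: 29.5%, Tl-205: 70.5%.

29.5%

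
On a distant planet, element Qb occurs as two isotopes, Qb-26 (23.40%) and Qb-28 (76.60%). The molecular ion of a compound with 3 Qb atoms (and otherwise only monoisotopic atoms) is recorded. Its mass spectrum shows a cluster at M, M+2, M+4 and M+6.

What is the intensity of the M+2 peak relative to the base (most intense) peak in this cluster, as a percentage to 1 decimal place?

28.0%

Term probabilities: M 0.0128, M+2 0.1258, M+4 0.4119, M+6 0.4495. Base peak = M+6.
P(M+6) = C(3,3) × 0.2340^0 × 0.7660^3 = 1 × 1.0000 × 0.4494551 = 0.449455 (base)
P(M+2) = C(3,1) × 0.2340^2 × 0.7660^1 = 3 × 0.054756 × 0.7660 = 0.125829
Relative intensity = 0.125829 / 0.449455 × 100 = 28.0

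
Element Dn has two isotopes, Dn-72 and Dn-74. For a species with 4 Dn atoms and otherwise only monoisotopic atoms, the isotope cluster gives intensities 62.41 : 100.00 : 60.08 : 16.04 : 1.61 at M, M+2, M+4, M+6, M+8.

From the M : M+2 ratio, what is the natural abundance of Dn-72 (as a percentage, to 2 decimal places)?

Write p for the Dn-72 fraction. I(M+2)/I(M) = [C(4,1)·p^3·(1−p)] / p^4 = 4·(1−p)/p = 100.00/62.41 = 1.6023
(1−p)/p = 1.6023/4 = 0.4006  ⇒  p = 1/(1 + 0.4006) = 0.7140
Dn-72: 71.40%, Dn-74: 28.60%.

71.40%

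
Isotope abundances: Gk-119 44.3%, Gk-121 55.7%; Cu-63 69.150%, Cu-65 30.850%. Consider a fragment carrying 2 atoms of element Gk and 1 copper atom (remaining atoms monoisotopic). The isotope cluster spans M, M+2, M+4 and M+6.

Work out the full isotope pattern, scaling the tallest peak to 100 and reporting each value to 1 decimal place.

Element Gk pattern (n=2): 0.196249 : 0.493502 : 0.310249
Copper pattern (n=1): 0.6915 : 0.3085
Convolve the two distributions (both contribute in 2-u steps):
  M: 0.196249×0.6915 = 0.135706
  M+2: 0.196249×0.3085 + 0.493502×0.6915 = 0.401799
  M+4: 0.493502×0.3085 + 0.310249×0.6915 = 0.366783
  M+6: 0.310249×0.3085 = 0.095712
Scale to base peak (0.401799) = 100: 33.8 : 100.0 : 91.3 : 23.8

33.8 : 100.0 : 91.3 : 23.8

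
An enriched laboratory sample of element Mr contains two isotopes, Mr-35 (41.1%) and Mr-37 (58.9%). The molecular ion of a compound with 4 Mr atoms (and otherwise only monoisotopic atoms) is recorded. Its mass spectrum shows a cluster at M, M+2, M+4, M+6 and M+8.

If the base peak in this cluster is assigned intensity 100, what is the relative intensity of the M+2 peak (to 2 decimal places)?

46.52

(0.411 + 0.589)^4 gives M 0.0285, M+2 0.1636, M+4 0.3516, M+6 0.3359, M+8 0.1204; the largest is M+4.
P(M+4) = C(4,2) × 0.411^2 × 0.589^2 = 6 × 0.168921 × 0.346921 = 0.351613 (base)
P(M+2) = C(4,1) × 0.411^3 × 0.589^1 = 4 × 0.06942653 × 0.5890 = 0.163569
Relative intensity = 0.163569 / 0.351613 × 100 = 46.52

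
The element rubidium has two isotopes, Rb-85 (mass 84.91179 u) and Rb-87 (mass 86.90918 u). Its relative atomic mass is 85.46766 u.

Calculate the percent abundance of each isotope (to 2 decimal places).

Let x be the fractional abundance of Rb-85; then Rb-87 has abundance 1 − x.
84.91179·x + 86.90918·(1 − x) = 85.46766
(84.91179 − 86.90918)·x = 85.46766 − 86.90918
x = -1.44152 / -1.99739 = 0.72170 → 72.17% Rb-85, 27.83% Rb-87.

Rb-85: 72.17%, Rb-87: 27.83%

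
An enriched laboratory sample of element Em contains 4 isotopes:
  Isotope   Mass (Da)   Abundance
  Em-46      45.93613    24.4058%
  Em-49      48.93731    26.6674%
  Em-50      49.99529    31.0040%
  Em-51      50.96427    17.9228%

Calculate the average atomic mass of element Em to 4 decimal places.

48.8962 Da

Weight each isotope mass by its fractional abundance: 0.244058 × 45.93613 + 0.266674 × 48.93731 + 0.310040 × 49.99529 + 0.179228 × 50.96427
= 11.211080 + 13.050308 + 15.500540 + 9.134224 = 48.896152 Da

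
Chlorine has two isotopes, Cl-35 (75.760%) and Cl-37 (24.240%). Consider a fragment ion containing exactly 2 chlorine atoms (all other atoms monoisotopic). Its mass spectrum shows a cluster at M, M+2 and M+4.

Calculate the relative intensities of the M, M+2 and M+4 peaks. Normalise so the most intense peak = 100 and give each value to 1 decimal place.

100.0 : 64.0 : 10.2

The 2 Cl atoms are independent, so intensities follow the terms of (0.75760 + 0.24240)^2.
P(M) = 0.75760^2 = 0.573958
P(M+2) = 2 × 0.75760^1 × 0.24240^1 = 0.367284
P(M+4) = 0.24240^2 = 0.058758
The M peak is largest (0.573958); scaling to 100 gives 100.0 : 64.0 : 10.2.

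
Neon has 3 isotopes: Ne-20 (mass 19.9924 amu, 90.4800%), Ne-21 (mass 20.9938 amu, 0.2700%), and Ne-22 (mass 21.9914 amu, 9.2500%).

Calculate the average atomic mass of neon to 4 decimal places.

Average mass = Σ (abundance × isotope mass) = 0.904800 × 19.9924 + 0.002700 × 20.9938 + 0.092500 × 21.9914
= 18.08912 + 0.05668 + 2.03420 = 20.18000 amu

20.1800 amu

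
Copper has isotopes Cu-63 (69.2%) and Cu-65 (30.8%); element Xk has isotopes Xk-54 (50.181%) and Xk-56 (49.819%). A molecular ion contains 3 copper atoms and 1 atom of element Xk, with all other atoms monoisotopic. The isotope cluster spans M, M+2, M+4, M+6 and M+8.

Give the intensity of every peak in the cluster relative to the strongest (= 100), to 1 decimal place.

43.0 : 100.0 : 82.5 : 29.1 : 3.8

Copper pattern (n=3): 0.33137389 : 0.44247034 : 0.19693766 : 0.02921811
Element Xk pattern (n=1): 0.50181 : 0.49819
Convolve the two distributions (both contribute in 2-u steps):
  M: 0.33137389×0.50181 = 0.166287
  M+2: 0.33137389×0.49819 + 0.44247034×0.50181 = 0.387123
  M+4: 0.44247034×0.49819 + 0.19693766×0.50181 = 0.319260
  M+6: 0.19693766×0.49819 + 0.02921811×0.50181 = 0.112774
  M+8: 0.02921811×0.49819 = 0.014556
Scale to base peak (0.387123) = 100: 43.0 : 100.0 : 82.5 : 29.1 : 3.8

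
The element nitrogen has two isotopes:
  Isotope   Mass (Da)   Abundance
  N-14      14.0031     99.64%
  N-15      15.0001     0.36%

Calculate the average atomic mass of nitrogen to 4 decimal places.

14.0067 Da

The abundance-weighted mean is 0.9964 × 14.0031 + 0.0036 × 15.0001
= 13.95269 + 0.05400 = 14.00669 Da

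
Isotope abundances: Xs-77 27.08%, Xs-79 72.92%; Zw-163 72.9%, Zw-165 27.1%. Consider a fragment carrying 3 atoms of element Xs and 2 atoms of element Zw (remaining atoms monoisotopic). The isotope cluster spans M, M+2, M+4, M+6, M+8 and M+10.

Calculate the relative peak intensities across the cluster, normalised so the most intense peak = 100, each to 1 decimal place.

2.7 : 24.0 : 75.8 : 100.0 : 47.6 : 7.3

Element Xs pattern (n=3): 0.01985848 : 0.16042248 : 0.4319796 : 0.38773944
Element Zw pattern (n=2): 0.531441 : 0.395118 : 0.073441
Convolve the two distributions (both contribute in 2-u steps):
  M: 0.01985848×0.531441 = 0.010554
  M+2: 0.01985848×0.395118 + 0.16042248×0.531441 = 0.093102
  M+4: 0.01985848×0.073441 + 0.16042248×0.395118 + 0.4319796×0.531441 = 0.294416
  M+6: 0.16042248×0.073441 + 0.4319796×0.395118 + 0.38773944×0.531441 = 0.388525
  M+8: 0.4319796×0.073441 + 0.38773944×0.395118 = 0.184928
  M+10: 0.38773944×0.073441 = 0.028476
Scale to base peak (0.388525) = 100: 2.7 : 24.0 : 75.8 : 100.0 : 47.6 : 7.3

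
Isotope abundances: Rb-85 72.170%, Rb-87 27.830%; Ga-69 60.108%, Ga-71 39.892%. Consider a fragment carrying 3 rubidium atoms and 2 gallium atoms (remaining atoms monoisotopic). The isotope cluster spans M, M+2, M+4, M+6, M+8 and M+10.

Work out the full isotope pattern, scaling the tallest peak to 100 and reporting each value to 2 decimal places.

40.25 : 100.00 : 97.50 : 46.66 : 10.97 : 1.02

Rubidium pattern (n=3): 0.37589809 : 0.43485841 : 0.16768892 : 0.02155458
Gallium pattern (n=2): 0.36129717 : 0.47956567 : 0.15913717
Convolve the two distributions (both contribute in 2-u steps):
  M: 0.37589809×0.36129717 = 0.135811
  M+2: 0.37589809×0.47956567 + 0.43485841×0.36129717 = 0.337381
  M+4: 0.37589809×0.15913717 + 0.43485841×0.47956567 + 0.16768892×0.36129717 = 0.328948
  M+6: 0.43485841×0.15913717 + 0.16768892×0.47956567 + 0.02155458×0.36129717 = 0.157408
  M+8: 0.16768892×0.15913717 + 0.02155458×0.47956567 = 0.037022
  M+10: 0.02155458×0.15913717 = 0.003430
Scale to base peak (0.337381) = 100: 40.25 : 100.00 : 97.50 : 46.66 : 10.97 : 1.02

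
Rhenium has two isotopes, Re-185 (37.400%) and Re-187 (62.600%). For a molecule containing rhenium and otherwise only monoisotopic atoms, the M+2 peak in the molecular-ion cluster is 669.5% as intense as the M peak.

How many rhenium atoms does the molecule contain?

4

The M+2/M ratio from n Re atoms is n · q/p = n · 0.62600/0.37400.
n = 6.695 × 0.37400/0.62600 = 4.00 ≈ 4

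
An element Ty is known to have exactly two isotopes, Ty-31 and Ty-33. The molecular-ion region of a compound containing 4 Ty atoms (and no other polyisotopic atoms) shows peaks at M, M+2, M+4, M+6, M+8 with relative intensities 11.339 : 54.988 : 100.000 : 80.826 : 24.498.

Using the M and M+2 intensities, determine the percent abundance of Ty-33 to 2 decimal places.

Let p = fractional abundance of Ty-31. I(M+2)/I(M) = [C(4,1)·p^3·(1−p)] / p^4 = 4·(1−p)/p = 54.988/11.339 = 4.8495
(1−p)/p = 4.8495/4 = 1.2124  ⇒  p = 1/(1 + 1.2124) = 0.4520
Ty-31: 45.20%, Ty-33: 54.80%.

54.80%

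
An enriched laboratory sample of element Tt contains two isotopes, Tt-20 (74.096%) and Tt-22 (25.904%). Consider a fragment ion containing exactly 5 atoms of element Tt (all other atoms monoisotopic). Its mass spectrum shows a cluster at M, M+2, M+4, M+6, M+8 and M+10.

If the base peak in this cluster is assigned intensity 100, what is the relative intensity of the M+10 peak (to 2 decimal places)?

Term probabilities: M 0.2233, M+2 0.3904, M+4 0.2730, M+6 0.0954, M+8 0.0167, M+10 0.0012. Base peak = M+2.
P(M+2) = C(5,1) × 0.74096^4 × 0.25904^1 = 5 × 0.30142485 × 0.25904 = 0.390405 (base)
P(M+10) = C(5,5) × 0.74096^0 × 0.25904^5 = 1 × 1.0000 × 0.00116636 = 0.001166
Relative intensity = 0.001166 / 0.390405 × 100 = 0.30

0.30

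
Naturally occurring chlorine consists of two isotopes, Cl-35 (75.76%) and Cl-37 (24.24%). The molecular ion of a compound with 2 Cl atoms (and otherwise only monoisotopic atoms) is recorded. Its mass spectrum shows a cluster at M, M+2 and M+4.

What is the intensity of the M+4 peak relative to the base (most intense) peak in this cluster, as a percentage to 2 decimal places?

(0.7576 + 0.2424)^2 gives M 0.5740, M+2 0.3673, M+4 0.0588; the largest is M.
P(M) = C(2,0) × 0.7576^2 × 0.2424^0 = 1 × 0.57395776 × 1.0000 = 0.573958 (base)
P(M+4) = C(2,2) × 0.7576^0 × 0.2424^2 = 1 × 1.0000 × 0.05875776 = 0.058758
Relative intensity = 0.058758 / 0.573958 × 100 = 10.24

10.24%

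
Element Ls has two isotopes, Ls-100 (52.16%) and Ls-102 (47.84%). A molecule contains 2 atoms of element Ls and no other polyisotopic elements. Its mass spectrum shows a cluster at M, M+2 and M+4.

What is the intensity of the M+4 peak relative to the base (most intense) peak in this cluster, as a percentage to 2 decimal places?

(0.5216 + 0.4784)^2 gives M 0.2721, M+2 0.4991, M+4 0.2289; the largest is M+2.
P(M+2) = C(2,1) × 0.5216^1 × 0.4784^1 = 2 × 0.5216 × 0.4784 = 0.499067 (base)
P(M+4) = C(2,2) × 0.5216^0 × 0.4784^2 = 1 × 1.0000 × 0.22886656 = 0.228867
Relative intensity = 0.228867 / 0.499067 × 100 = 45.86

45.86%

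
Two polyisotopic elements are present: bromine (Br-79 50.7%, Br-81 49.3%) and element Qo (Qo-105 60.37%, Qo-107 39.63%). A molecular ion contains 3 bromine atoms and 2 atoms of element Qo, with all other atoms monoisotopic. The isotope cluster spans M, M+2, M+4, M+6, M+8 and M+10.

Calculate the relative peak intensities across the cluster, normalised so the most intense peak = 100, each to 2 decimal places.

14.09 : 59.60 : 100.00 : 83.14 : 34.23 : 5.58

Bromine pattern (n=3): 0.13032384 : 0.38017547 : 0.36967753 : 0.11982316
Element Qo pattern (n=2): 0.36445369 : 0.47849262 : 0.15705369
Convolve the two distributions (both contribute in 2-u steps):
  M: 0.13032384×0.36445369 = 0.047497
  M+2: 0.13032384×0.47849262 + 0.38017547×0.36445369 = 0.200915
  M+4: 0.13032384×0.15705369 + 0.38017547×0.47849262 + 0.36967753×0.36445369 = 0.337109
  M+6: 0.38017547×0.15705369 + 0.36967753×0.47849262 + 0.11982316×0.36445369 = 0.280266
  M+8: 0.36967753×0.15705369 + 0.11982316×0.47849262 = 0.115394
  M+10: 0.11982316×0.15705369 = 0.018819
Scale to base peak (0.337109) = 100: 14.09 : 59.60 : 100.00 : 83.14 : 34.23 : 5.58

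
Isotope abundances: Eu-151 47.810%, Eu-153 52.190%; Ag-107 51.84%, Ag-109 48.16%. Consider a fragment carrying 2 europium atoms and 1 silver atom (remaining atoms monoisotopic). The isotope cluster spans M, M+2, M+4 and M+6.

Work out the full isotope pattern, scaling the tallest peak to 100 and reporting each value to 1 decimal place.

31.1 : 96.7 : 100.0 : 34.4

Europium pattern (n=2): 0.22857961 : 0.49904078 : 0.27237961
Silver pattern (n=1): 0.5184 : 0.4816
Convolve the two distributions (both contribute in 2-u steps):
  M: 0.22857961×0.5184 = 0.118496
  M+2: 0.22857961×0.4816 + 0.49904078×0.5184 = 0.368787
  M+4: 0.49904078×0.4816 + 0.27237961×0.5184 = 0.381540
  M+6: 0.27237961×0.4816 = 0.131178
Scale to base peak (0.381540) = 100: 31.1 : 96.7 : 100.0 : 34.4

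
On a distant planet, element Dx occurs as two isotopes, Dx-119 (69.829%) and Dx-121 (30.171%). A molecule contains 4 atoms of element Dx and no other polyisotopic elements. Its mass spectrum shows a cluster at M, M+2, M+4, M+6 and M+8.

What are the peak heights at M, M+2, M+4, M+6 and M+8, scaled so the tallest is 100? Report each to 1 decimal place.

57.9 : 100.0 : 64.8 : 18.7 : 2.0

Each Dx atom is independently Dx-119 (p = 0.69829) or Dx-121 (q = 0.30171); the cluster is the binomial expansion (p + q)^4.
P(M) = 0.69829^4 = 0.237762
P(M+2) = 4 × 0.69829^3 × 0.30171^1 = 0.410920
P(M+4) = 6 × 0.69829^2 × 0.30171^2 = 0.266319
P(M+6) = 4 × 0.69829^1 × 0.30171^3 = 0.076712
P(M+8) = 0.30171^4 = 0.008286
The M+2 peak is largest (0.410920); scaling to 100 gives 57.9 : 100.0 : 64.8 : 18.7 : 2.0.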